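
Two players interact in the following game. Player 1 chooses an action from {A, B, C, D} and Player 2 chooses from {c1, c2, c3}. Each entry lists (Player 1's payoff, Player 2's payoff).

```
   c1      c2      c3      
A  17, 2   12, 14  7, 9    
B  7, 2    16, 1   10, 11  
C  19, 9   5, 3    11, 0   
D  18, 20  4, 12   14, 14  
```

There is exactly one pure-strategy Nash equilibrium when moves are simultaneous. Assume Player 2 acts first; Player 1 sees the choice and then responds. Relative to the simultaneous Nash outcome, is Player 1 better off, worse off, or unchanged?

worse off

Solve by backward induction (Player 2 leads).
- c1: Player 1 compares 17, 7, 19, 18 and picks C; Player 2 would get 9.
- c2: Player 1 compares 12, 16, 5, 4 and picks B; Player 2 would get 1.
- c3: Player 1 compares 7, 10, 11, 14 and picks D; Player 2 would get 14.
Among 9, 1, 14, the best is 14 at c3. Subgame-perfect outcome: (D, c3) with payoffs (14, 14).
Under simultaneous play:
Player 1's best replies: c1→C; c2→B; c3→D.
Player 2's best replies: A→c2; B→c3; C→c1; D→c1.
Only (C, c1) has each player best-responding; Nash payoffs (19, 9).
Player 1 earns 14 sequentially versus 19 at the Nash outcome: worse off.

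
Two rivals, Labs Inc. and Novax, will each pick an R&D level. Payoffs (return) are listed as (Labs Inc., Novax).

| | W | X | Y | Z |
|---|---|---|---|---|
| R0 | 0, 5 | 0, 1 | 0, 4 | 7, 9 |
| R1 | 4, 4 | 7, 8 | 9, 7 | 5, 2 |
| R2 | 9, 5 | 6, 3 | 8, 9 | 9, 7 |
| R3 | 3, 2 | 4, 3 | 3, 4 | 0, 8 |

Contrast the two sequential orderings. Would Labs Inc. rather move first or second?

first

If Labs Inc. leads: Novax's best replies are R0→Z, R1→X, R2→Y, R3→Z; Labs Inc.'s induced payoffs 7, 7, 8, 0; outcome (R2, Y), payoffs (8, 9).
If Novax leads: Labs Inc.'s best replies are W→R2, X→R1, Y→R1, Z→R2; Novax's induced payoffs 5, 8, 7, 7; outcome (R1, X), payoffs (7, 8).
Labs Inc. gets 8 moving first and 7 moving second, so Labs Inc. prefers to move first.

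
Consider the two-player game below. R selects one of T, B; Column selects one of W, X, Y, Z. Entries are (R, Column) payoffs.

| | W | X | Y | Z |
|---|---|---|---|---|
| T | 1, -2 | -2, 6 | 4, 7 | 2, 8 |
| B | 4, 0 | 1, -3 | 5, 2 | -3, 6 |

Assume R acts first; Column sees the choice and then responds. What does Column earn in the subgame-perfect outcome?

8

Solve by backward induction (R leads).
- T: BR = Z, leader payoff 2.
- B: BR = Z, leader payoff -3.
Maximizing over 2, -3, R chooses T. Subgame-perfect outcome: (T, Z) with payoffs (2, 8).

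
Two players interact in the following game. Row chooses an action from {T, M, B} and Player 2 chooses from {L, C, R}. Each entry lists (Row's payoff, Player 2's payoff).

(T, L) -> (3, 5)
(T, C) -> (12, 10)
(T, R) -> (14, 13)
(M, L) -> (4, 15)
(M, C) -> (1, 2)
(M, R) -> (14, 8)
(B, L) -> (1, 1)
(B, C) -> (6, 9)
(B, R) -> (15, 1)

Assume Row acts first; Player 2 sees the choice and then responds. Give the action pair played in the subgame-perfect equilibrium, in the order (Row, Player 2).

Player 2 best-responds to each possible Row move:
- T → Player 2 plays R (best of 5, 10, 13); Row gets 14.
- M → Player 2 plays L (best of 15, 2, 8); Row gets 4.
- B → Player 2 plays C (best of 1, 9, 1); Row gets 6.
Maximizing over 14, 4, 6, Row chooses T. Subgame-perfect outcome: (T, R) with payoffs (14, 13).

(T, R)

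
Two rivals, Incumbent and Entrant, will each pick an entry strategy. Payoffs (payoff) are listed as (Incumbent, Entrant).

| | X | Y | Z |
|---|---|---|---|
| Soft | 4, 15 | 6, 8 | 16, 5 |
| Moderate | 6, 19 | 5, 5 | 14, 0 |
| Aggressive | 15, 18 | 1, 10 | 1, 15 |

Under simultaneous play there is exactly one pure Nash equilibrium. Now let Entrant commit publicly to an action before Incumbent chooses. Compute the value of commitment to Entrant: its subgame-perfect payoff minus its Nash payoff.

Solve by backward induction (Entrant leads).
- X: Incumbent compares 4, 6, 15 and picks Aggressive; Entrant would get 18.
- Y: Incumbent compares 6, 5, 1 and picks Soft; Entrant would get 8.
- Z: Incumbent compares 16, 14, 1 and picks Soft; Entrant would get 5.
Maximizing over 18, 8, 5, Entrant chooses X. Subgame-perfect outcome: (Aggressive, X) with payoffs (15, 18).
For the simultaneous game, intersect best replies.
Incumbent's best replies: X→Aggressive; Y→Soft; Z→Soft.
Entrant's best replies: Soft→X; Moderate→X; Aggressive→X.
The unique mutual best reply is (Aggressive, X), giving (15, 18).
Entrant's commitment gain: 18 − 18 = 0.

0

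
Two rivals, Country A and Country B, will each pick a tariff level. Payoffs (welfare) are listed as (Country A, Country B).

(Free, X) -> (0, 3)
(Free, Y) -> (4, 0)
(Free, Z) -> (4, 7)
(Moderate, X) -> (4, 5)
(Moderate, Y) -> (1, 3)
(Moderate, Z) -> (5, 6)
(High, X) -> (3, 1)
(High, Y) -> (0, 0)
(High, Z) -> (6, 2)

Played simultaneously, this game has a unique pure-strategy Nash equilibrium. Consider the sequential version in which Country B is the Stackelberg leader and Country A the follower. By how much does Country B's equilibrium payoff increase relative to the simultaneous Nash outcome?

Backward induction with Country B moving first.
- X: Country A compares 0, 4, 3 and picks Moderate; Country B would get 5.
- Y: Country A compares 4, 1, 0 and picks Free; Country B would get 0.
- Z: Country A compares 4, 5, 6 and picks High; Country B would get 2.
Among 5, 0, 2, the best is 5 at X. Subgame-perfect outcome: (Moderate, X) with payoffs (4, 5).
Under simultaneous play:
Country A's best replies: X→Moderate; Y→Free; Z→High.
Country B's best replies: Free→Z; Moderate→Z; High→Z.
The unique mutual best reply is (High, Z), giving (6, 2).
Country B's commitment gain: 5 − 2 = 3.

3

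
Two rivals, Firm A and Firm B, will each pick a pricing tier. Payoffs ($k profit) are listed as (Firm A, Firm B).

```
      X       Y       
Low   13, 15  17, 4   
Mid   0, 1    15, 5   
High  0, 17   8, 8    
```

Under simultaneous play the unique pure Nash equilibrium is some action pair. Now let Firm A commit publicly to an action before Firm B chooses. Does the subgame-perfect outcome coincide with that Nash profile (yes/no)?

no

Solve by backward induction (Firm A leads).
- Low → Firm B plays X (best of 15, 4); Firm A gets 13.
- Mid → Firm B plays Y (best of 1, 5); Firm A gets 15.
- High → Firm B plays X (best of 17, 8); Firm A gets 0.
Maximizing over 13, 15, 0, Firm A chooses Mid. Subgame-perfect outcome: (Mid, Y) with payoffs (15, 5).
Now find the simultaneous Nash equilibrium.
Firm A's best replies: X→Low; Y→Low.
Firm B's best replies: Low→X; Mid→Y; High→X.
Only (Low, X) has each player best-responding; Nash payoffs (13, 15).
Sequential outcome (Mid, Y) differs from the Nash profile (Low, X).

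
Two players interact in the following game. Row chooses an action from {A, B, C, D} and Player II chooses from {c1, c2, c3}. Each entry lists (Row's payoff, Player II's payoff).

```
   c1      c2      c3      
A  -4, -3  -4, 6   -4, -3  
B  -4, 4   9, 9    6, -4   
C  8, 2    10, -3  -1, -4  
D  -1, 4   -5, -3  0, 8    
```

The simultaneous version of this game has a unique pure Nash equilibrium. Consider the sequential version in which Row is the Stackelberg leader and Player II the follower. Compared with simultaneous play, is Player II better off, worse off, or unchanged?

better off

Player II best-responds to each possible Row move:
- A → Player II plays c2 (best of -3, 6, -3); Row gets -4.
- B → Player II plays c2 (best of 4, 9, -4); Row gets 9.
- C → Player II plays c1 (best of 2, -3, -4); Row gets 8.
- D → Player II plays c3 (best of 4, -3, 8); Row gets 0.
Among -4, 9, 8, 0, the best is 9 at B. Subgame-perfect outcome: (B, c2) with payoffs (9, 9).
For the simultaneous game, intersect best replies.
Row's best replies: c1→C; c2→C; c3→B.
Player II's best replies: A→c2; B→c2; C→c1; D→c3.
Only (C, c1) has each player best-responding; Nash payoffs (8, 2).
Player II earns 9 sequentially versus 2 at the Nash outcome: better off.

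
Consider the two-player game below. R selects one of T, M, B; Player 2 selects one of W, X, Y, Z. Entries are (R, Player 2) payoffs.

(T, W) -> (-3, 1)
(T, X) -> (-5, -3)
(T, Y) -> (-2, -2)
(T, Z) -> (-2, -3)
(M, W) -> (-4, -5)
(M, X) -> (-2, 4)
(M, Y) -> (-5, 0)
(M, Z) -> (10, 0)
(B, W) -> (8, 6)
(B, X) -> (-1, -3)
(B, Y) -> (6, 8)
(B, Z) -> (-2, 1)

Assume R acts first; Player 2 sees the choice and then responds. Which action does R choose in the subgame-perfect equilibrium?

B

Player 2 best-responds to each possible R move:
- T: BR = W, leader payoff -3.
- M: BR = X, leader payoff -2.
- B: BR = Y, leader payoff 6.
Among -3, -2, 6, the best is 6 at B. Subgame-perfect outcome: (B, Y) with payoffs (6, 8).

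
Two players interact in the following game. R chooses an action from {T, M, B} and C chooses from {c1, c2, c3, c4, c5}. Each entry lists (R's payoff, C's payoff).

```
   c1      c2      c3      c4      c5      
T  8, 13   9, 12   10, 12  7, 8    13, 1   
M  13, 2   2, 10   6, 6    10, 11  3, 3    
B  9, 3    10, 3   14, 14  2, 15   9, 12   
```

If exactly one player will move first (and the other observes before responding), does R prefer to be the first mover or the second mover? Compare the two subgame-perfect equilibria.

second

If R leads: C's best replies are T→c1, M→c4, B→c4; R's induced payoffs 8, 10, 2; outcome (M, c4), payoffs (10, 11).
If C leads: R's best replies are c1→M, c2→B, c3→B, c4→M, c5→T; C's induced payoffs 2, 3, 14, 11, 1; outcome (B, c3), payoffs (14, 14).
R gets 10 moving first and 14 moving second, so R prefers to move second.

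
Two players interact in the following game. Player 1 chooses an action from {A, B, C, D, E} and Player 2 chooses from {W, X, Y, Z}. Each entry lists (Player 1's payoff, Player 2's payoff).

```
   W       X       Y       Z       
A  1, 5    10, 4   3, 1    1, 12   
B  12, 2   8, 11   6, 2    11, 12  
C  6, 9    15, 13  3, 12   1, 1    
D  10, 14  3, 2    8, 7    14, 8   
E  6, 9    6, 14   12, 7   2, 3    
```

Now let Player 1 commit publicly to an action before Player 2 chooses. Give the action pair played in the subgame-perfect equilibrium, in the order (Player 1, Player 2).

Solve by backward induction (Player 1 leads).
- A: Player 2 compares 5, 4, 1, 12 and picks Z; Player 1 would get 1.
- B: Player 2 compares 2, 11, 2, 12 and picks Z; Player 1 would get 11.
- C: Player 2 compares 9, 13, 12, 1 and picks X; Player 1 would get 15.
- D: Player 2 compares 14, 2, 7, 8 and picks W; Player 1 would get 10.
- E: Player 2 compares 9, 14, 7, 3 and picks X; Player 1 would get 6.
Among 1, 11, 15, 10, 6, the best is 15 at C. Subgame-perfect outcome: (C, X) with payoffs (15, 13).

(C, X)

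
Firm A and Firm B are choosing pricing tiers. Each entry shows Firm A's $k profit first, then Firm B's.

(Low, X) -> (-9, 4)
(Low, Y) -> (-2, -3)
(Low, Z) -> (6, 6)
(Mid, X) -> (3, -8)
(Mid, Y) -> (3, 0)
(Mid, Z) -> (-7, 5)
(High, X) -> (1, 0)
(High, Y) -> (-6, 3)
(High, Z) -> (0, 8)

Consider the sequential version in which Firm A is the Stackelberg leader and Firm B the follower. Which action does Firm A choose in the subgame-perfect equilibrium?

Firm B best-responds to each possible Firm A move:
- Low: BR = Z, leader payoff 6.
- Mid: BR = Z, leader payoff -7.
- High: BR = Z, leader payoff 0.
Firm A's induced payoffs are 6, -7, 0, so Firm A commits to Low. Subgame-perfect outcome: (Low, Z) with payoffs (6, 6).

Low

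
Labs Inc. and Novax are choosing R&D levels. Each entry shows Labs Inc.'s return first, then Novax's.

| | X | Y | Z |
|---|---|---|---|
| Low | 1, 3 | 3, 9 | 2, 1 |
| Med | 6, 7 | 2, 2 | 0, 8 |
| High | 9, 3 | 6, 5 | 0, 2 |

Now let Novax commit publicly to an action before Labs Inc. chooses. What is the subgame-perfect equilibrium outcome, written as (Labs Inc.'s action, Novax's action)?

(High, Y)

Solve by backward induction (Novax leads).
- X → Labs Inc. plays High (best of 1, 6, 9); Novax gets 3.
- Y → Labs Inc. plays High (best of 3, 2, 6); Novax gets 5.
- Z → Labs Inc. plays Low (best of 2, 0, 0); Novax gets 1.
Novax's induced payoffs are 3, 5, 1, so Novax commits to Y. Subgame-perfect outcome: (High, Y) with payoffs (6, 5).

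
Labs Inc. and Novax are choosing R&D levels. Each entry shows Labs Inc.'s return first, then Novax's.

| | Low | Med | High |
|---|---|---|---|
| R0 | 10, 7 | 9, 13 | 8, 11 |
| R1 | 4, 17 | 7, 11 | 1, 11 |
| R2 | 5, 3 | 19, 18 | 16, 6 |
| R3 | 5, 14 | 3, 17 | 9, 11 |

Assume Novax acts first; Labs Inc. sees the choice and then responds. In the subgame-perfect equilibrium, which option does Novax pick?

Work backward from Labs Inc.'s decision.
- Low → Labs Inc. plays R0 (best of 10, 4, 5, 5); Novax gets 7.
- Med → Labs Inc. plays R2 (best of 9, 7, 19, 3); Novax gets 18.
- High → Labs Inc. plays R2 (best of 8, 1, 16, 9); Novax gets 6.
Maximizing over 7, 18, 6, Novax chooses Med. Subgame-perfect outcome: (R2, Med) with payoffs (19, 18).

Med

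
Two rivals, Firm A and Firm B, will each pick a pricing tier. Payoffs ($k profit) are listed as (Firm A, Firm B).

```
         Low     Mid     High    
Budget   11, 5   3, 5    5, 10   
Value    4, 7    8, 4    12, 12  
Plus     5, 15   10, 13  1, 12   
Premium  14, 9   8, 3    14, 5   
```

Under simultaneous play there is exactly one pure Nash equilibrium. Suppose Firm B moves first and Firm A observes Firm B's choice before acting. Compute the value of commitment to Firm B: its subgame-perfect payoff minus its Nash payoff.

Work backward from Firm A's decision.
- Low → Firm A plays Premium (best of 11, 4, 5, 14); Firm B gets 9.
- Mid → Firm A plays Plus (best of 3, 8, 10, 8); Firm B gets 13.
- High → Firm A plays Premium (best of 5, 12, 1, 14); Firm B gets 5.
Firm B's induced payoffs are 9, 13, 5, so Firm B commits to Mid. Subgame-perfect outcome: (Plus, Mid) with payoffs (10, 13).
Now find the simultaneous Nash equilibrium.
Firm A's best replies: Low→Premium; Mid→Plus; High→Premium.
Firm B's best replies: Budget→High; Value→High; Plus→Low; Premium→Low.
The unique mutual best reply is (Premium, Low), giving (14, 9).
Firm B's commitment gain: 13 − 9 = 4.

4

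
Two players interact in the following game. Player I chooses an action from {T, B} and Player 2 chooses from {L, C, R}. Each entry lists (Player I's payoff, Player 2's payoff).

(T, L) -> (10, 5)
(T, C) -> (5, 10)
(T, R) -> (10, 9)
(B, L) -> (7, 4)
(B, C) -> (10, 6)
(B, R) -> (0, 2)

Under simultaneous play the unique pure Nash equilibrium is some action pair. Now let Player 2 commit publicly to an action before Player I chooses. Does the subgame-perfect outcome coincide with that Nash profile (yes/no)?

no

Player I best-responds to each possible Player 2 move:
- L: BR = T, leader payoff 5.
- C: BR = B, leader payoff 6.
- R: BR = T, leader payoff 9.
Maximizing over 5, 6, 9, Player 2 chooses R. Subgame-perfect outcome: (T, R) with payoffs (10, 9).
Now find the simultaneous Nash equilibrium.
Player I's best replies: L→T; C→B; R→T.
Player 2's best replies: T→C; B→C.
Only (B, C) has each player best-responding; Nash payoffs (10, 6).
Sequential outcome (T, R) differs from the Nash profile (B, C).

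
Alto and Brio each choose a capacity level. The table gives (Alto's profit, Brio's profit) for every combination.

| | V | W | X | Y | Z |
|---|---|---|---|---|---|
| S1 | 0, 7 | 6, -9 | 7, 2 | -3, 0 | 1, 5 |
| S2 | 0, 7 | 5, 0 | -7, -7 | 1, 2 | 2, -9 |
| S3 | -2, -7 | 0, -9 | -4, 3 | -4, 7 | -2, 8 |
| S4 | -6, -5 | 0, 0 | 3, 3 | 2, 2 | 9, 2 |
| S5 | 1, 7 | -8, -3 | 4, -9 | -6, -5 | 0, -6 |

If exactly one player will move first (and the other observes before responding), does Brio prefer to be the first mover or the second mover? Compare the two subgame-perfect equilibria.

first

If Alto leads: Brio's best replies are S1→V, S2→V, S3→Z, S4→X, S5→V; Alto's induced payoffs 0, 0, -2, 3, 1; outcome (S4, X), payoffs (3, 3).
If Brio leads: Alto's best replies are V→S5, W→S1, X→S1, Y→S4, Z→S4; Brio's induced payoffs 7, -9, 2, 2, 2; outcome (S5, V), payoffs (1, 7).
Brio gets 7 moving first and 3 moving second, so Brio prefers to move first.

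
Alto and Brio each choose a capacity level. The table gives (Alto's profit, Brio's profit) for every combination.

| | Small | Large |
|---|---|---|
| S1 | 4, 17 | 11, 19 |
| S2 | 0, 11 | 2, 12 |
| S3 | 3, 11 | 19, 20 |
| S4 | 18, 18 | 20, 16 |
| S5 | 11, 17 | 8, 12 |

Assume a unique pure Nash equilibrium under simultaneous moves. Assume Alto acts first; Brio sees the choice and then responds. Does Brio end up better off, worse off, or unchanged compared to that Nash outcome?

better off

Brio best-responds to each possible Alto move:
- S1: Brio compares 17, 19 and picks Large; Alto would get 11.
- S2: Brio compares 11, 12 and picks Large; Alto would get 2.
- S3: Brio compares 11, 20 and picks Large; Alto would get 19.
- S4: Brio compares 18, 16 and picks Small; Alto would get 18.
- S5: Brio compares 17, 12 and picks Small; Alto would get 11.
Among 11, 2, 19, 18, 11, the best is 19 at S3. Subgame-perfect outcome: (S3, Large) with payoffs (19, 20).
For the simultaneous game, intersect best replies.
Alto's best replies: Small→S4; Large→S4.
Brio's best replies: S1→Large; S2→Large; S3→Large; S4→Small; S5→Small.
The unique mutual best reply is (S4, Small), giving (18, 18).
Brio earns 20 sequentially versus 18 at the Nash outcome: better off.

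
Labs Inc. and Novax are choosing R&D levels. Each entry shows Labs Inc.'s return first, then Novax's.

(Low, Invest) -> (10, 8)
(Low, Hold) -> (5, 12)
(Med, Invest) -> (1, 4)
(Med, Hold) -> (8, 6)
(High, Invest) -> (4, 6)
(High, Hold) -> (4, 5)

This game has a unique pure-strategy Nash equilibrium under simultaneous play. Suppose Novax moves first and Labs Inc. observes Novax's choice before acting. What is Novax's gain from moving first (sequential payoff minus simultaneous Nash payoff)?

Backward induction with Novax moving first.
- Invest: Labs Inc. compares 10, 1, 4 and picks Low; Novax would get 8.
- Hold: Labs Inc. compares 5, 8, 4 and picks Med; Novax would get 6.
Among 8, 6, the best is 8 at Invest. Subgame-perfect outcome: (Low, Invest) with payoffs (10, 8).
Now find the simultaneous Nash equilibrium.
Labs Inc.'s best replies: Invest→Low; Hold→Med.
Novax's best replies: Low→Hold; Med→Hold; High→Invest.
Only (Med, Hold) has each player best-responding; Nash payoffs (8, 6).
Novax's commitment gain: 8 − 6 = 2.

2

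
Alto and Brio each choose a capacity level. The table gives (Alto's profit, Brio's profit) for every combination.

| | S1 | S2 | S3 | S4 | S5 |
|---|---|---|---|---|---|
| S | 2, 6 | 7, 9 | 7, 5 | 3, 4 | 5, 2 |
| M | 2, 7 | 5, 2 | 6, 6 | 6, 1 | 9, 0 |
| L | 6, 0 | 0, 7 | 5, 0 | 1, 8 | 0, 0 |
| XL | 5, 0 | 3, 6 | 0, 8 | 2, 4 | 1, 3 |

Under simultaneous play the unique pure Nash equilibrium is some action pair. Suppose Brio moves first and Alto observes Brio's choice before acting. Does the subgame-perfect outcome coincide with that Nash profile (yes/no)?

Solve by backward induction (Brio leads).
- S1 → Alto plays L (best of 2, 2, 6, 5); Brio gets 0.
- S2 → Alto plays S (best of 7, 5, 0, 3); Brio gets 9.
- S3 → Alto plays S (best of 7, 6, 5, 0); Brio gets 5.
- S4 → Alto plays M (best of 3, 6, 1, 2); Brio gets 1.
- S5 → Alto plays M (best of 5, 9, 0, 1); Brio gets 0.
Brio's induced payoffs are 0, 9, 5, 1, 0, so Brio commits to S2. Subgame-perfect outcome: (S, S2) with payoffs (7, 9).
Under simultaneous play:
Alto's best replies: S1→L; S2→S; S3→S; S4→M; S5→M.
Brio's best replies: S→S2; M→S1; L→S4; XL→S3.
The unique mutual best reply is (S, S2), giving (7, 9).
Sequential outcome (S, S2) coincides with the Nash profile (S, S2).

yes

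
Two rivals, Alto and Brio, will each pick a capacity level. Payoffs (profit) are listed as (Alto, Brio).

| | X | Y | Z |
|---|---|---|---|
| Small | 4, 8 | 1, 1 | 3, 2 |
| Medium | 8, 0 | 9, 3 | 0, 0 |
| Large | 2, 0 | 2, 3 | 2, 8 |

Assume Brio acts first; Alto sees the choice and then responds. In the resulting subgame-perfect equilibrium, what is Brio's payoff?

3

Backward induction with Brio moving first.
- X: Alto compares 4, 8, 2 and picks Medium; Brio would get 0.
- Y: Alto compares 1, 9, 2 and picks Medium; Brio would get 3.
- Z: Alto compares 3, 0, 2 and picks Small; Brio would get 2.
Maximizing over 0, 3, 2, Brio chooses Y. Subgame-perfect outcome: (Medium, Y) with payoffs (9, 3).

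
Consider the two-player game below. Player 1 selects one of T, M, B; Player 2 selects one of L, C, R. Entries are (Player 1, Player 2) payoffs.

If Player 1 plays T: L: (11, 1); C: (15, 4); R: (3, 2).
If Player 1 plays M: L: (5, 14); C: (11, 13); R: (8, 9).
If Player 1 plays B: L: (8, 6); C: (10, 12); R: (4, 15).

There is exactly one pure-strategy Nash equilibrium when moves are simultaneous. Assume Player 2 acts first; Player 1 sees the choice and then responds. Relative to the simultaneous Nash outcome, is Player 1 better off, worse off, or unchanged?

Player 1 best-responds to each possible Player 2 move:
- L: Player 1 compares 11, 5, 8 and picks T; Player 2 would get 1.
- C: Player 1 compares 15, 11, 10 and picks T; Player 2 would get 4.
- R: Player 1 compares 3, 8, 4 and picks M; Player 2 would get 9.
Player 2's induced payoffs are 1, 4, 9, so Player 2 commits to R. Subgame-perfect outcome: (M, R) with payoffs (8, 9).
For the simultaneous game, intersect best replies.
Player 1's best replies: L→T; C→T; R→M.
Player 2's best replies: T→C; M→L; B→R.
Only (T, C) has each player best-responding; Nash payoffs (15, 4).
Player 1 earns 8 sequentially versus 15 at the Nash outcome: worse off.

worse off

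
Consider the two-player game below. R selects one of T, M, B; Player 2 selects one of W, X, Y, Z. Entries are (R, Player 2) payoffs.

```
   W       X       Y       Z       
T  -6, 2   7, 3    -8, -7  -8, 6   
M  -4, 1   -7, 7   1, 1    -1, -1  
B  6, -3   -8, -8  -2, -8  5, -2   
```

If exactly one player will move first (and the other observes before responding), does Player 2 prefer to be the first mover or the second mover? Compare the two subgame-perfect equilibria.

If R leads: Player 2's best replies are T→Z, M→X, B→Z; R's induced payoffs -8, -7, 5; outcome (B, Z), payoffs (5, -2).
If Player 2 leads: R's best replies are W→B, X→T, Y→M, Z→B; Player 2's induced payoffs -3, 3, 1, -2; outcome (T, X), payoffs (7, 3).
Player 2 gets 3 moving first and -2 moving second, so Player 2 prefers to move first.

first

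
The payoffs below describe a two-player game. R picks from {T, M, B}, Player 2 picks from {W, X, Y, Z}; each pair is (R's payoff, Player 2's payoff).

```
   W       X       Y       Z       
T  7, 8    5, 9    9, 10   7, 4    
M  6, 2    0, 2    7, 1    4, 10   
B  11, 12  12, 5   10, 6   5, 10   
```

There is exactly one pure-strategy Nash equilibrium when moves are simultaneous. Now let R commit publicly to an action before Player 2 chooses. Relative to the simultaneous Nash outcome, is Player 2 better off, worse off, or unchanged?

Player 2 best-responds to each possible R move:
- T → Player 2 plays Y (best of 8, 9, 10, 4); R gets 9.
- M → Player 2 plays Z (best of 2, 2, 1, 10); R gets 4.
- B → Player 2 plays W (best of 12, 5, 6, 10); R gets 11.
Among 9, 4, 11, the best is 11 at B. Subgame-perfect outcome: (B, W) with payoffs (11, 12).
Now find the simultaneous Nash equilibrium.
R's best replies: W→B; X→B; Y→B; Z→T.
Player 2's best replies: T→Y; M→Z; B→W.
The unique mutual best reply is (B, W), giving (11, 12).
Player 2 earns 12 sequentially versus 12 at the Nash outcome: unchanged.

unchanged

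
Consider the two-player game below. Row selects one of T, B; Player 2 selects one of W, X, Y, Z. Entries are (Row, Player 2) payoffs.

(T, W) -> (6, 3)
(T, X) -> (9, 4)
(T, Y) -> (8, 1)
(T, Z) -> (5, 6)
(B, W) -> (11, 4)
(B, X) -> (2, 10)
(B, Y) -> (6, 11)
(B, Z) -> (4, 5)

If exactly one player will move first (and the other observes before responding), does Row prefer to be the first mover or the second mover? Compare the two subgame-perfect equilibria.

first

If Row leads: Player 2's best replies are T→Z, B→Y; Row's induced payoffs 5, 6; outcome (B, Y), payoffs (6, 11).
If Player 2 leads: Row's best replies are W→B, X→T, Y→T, Z→T; Player 2's induced payoffs 4, 4, 1, 6; outcome (T, Z), payoffs (5, 6).
Row gets 6 moving first and 5 moving second, so Row prefers to move first.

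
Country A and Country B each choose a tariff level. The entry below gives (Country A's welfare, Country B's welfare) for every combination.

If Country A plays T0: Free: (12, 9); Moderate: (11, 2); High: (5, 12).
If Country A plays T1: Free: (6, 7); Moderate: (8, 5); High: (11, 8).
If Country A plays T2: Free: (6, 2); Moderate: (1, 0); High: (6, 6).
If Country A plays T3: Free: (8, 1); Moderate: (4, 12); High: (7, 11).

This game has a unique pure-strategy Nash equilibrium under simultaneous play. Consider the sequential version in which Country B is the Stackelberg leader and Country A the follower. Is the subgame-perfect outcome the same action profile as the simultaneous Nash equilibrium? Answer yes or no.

no

Solve by backward induction (Country B leads).
- Free: BR = T0, leader payoff 9.
- Moderate: BR = T0, leader payoff 2.
- High: BR = T1, leader payoff 8.
Country B's induced payoffs are 9, 2, 8, so Country B commits to Free. Subgame-perfect outcome: (T0, Free) with payoffs (12, 9).
Under simultaneous play:
Country A's best replies: Free→T0; Moderate→T0; High→T1.
Country B's best replies: T0→High; T1→High; T2→High; T3→Moderate.
Only (T1, High) has each player best-responding; Nash payoffs (11, 8).
Sequential outcome (T0, Free) differs from the Nash profile (T1, High).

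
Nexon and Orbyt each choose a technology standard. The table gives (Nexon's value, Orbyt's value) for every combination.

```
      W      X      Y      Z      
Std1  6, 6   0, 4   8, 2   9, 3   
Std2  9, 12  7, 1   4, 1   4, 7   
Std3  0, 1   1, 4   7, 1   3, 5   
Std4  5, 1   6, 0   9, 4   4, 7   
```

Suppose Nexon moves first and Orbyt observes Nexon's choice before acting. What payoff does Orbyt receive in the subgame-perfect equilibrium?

12

Work backward from Orbyt's decision.
- Std1: BR = W, leader payoff 6.
- Std2: BR = W, leader payoff 9.
- Std3: BR = Z, leader payoff 3.
- Std4: BR = Z, leader payoff 4.
Maximizing over 6, 9, 3, 4, Nexon chooses Std2. Subgame-perfect outcome: (Std2, W) with payoffs (9, 12).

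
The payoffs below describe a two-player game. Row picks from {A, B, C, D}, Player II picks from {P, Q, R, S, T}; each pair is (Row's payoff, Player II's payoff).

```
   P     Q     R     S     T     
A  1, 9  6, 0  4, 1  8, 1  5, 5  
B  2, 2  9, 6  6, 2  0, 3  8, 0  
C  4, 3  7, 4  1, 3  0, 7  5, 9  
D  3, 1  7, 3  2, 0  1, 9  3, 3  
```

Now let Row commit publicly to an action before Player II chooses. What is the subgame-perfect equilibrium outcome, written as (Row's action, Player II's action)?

(B, Q)

Backward induction with Row moving first.
- A: BR = P, leader payoff 1.
- B: BR = Q, leader payoff 9.
- C: BR = T, leader payoff 5.
- D: BR = S, leader payoff 1.
Maximizing over 1, 9, 5, 1, Row chooses B. Subgame-perfect outcome: (B, Q) with payoffs (9, 6).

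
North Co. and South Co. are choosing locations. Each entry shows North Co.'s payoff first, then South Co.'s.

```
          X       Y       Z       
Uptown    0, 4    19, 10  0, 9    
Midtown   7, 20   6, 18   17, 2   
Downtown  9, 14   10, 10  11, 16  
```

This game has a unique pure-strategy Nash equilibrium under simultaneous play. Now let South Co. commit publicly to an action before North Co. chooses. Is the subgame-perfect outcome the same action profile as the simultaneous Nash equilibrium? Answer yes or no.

no

Work backward from North Co.'s decision.
- X: North Co. compares 0, 7, 9 and picks Downtown; South Co. would get 14.
- Y: North Co. compares 19, 6, 10 and picks Uptown; South Co. would get 10.
- Z: North Co. compares 0, 17, 11 and picks Midtown; South Co. would get 2.
South Co.'s induced payoffs are 14, 10, 2, so South Co. commits to X. Subgame-perfect outcome: (Downtown, X) with payoffs (9, 14).
Now find the simultaneous Nash equilibrium.
North Co.'s best replies: X→Downtown; Y→Uptown; Z→Midtown.
South Co.'s best replies: Uptown→Y; Midtown→X; Downtown→Z.
Only (Uptown, Y) has each player best-responding; Nash payoffs (19, 10).
Sequential outcome (Downtown, X) differs from the Nash profile (Uptown, Y).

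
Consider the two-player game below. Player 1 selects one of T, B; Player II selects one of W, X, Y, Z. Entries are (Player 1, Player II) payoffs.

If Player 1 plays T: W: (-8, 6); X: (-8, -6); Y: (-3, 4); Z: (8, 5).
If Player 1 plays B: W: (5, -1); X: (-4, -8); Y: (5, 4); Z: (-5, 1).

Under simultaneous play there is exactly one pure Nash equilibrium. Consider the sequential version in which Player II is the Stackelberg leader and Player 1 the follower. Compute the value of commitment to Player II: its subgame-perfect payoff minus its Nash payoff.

1

Player 1 best-responds to each possible Player II move:
- W: BR = B, leader payoff -1.
- X: BR = B, leader payoff -8.
- Y: BR = B, leader payoff 4.
- Z: BR = T, leader payoff 5.
Maximizing over -1, -8, 4, 5, Player II chooses Z. Subgame-perfect outcome: (T, Z) with payoffs (8, 5).
Now find the simultaneous Nash equilibrium.
Player 1's best replies: W→B; X→B; Y→B; Z→T.
Player II's best replies: T→W; B→Y.
The unique mutual best reply is (B, Y), giving (5, 4).
Player II's commitment gain: 5 − 4 = 1.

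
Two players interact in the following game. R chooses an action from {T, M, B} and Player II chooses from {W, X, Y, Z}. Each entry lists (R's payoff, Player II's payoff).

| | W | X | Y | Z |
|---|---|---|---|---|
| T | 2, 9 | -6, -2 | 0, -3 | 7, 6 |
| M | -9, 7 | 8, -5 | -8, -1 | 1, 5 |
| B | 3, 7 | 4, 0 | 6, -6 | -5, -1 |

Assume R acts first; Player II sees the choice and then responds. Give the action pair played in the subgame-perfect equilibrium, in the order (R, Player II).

(B, W)

Player II best-responds to each possible R move:
- T: Player II compares 9, -2, -3, 6 and picks W; R would get 2.
- M: Player II compares 7, -5, -1, 5 and picks W; R would get -9.
- B: Player II compares 7, 0, -6, -1 and picks W; R would get 3.
Maximizing over 2, -9, 3, R chooses B. Subgame-perfect outcome: (B, W) with payoffs (3, 7).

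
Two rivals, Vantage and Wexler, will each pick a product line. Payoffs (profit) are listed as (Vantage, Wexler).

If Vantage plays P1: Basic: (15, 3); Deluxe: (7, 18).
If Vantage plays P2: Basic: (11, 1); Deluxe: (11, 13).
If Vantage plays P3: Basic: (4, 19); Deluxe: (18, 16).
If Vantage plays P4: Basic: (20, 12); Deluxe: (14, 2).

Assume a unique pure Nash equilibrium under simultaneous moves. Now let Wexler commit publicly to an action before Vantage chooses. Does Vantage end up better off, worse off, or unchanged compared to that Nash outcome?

Backward induction with Wexler moving first.
- Basic: Vantage compares 15, 11, 4, 20 and picks P4; Wexler would get 12.
- Deluxe: Vantage compares 7, 11, 18, 14 and picks P3; Wexler would get 16.
Among 12, 16, the best is 16 at Deluxe. Subgame-perfect outcome: (P3, Deluxe) with payoffs (18, 16).
For the simultaneous game, intersect best replies.
Vantage's best replies: Basic→P4; Deluxe→P3.
Wexler's best replies: P1→Deluxe; P2→Deluxe; P3→Basic; P4→Basic.
The unique mutual best reply is (P4, Basic), giving (20, 12).
Vantage earns 18 sequentially versus 20 at the Nash outcome: worse off.

worse off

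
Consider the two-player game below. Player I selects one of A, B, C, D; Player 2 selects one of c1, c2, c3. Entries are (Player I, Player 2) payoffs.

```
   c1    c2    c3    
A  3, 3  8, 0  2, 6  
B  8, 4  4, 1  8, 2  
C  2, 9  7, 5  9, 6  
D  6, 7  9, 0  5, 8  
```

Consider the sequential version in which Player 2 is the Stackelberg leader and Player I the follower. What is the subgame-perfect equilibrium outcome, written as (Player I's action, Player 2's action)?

(C, c3)

Solve by backward induction (Player 2 leads).
- c1: Player I compares 3, 8, 2, 6 and picks B; Player 2 would get 4.
- c2: Player I compares 8, 4, 7, 9 and picks D; Player 2 would get 0.
- c3: Player I compares 2, 8, 9, 5 and picks C; Player 2 would get 6.
Player 2's induced payoffs are 4, 0, 6, so Player 2 commits to c3. Subgame-perfect outcome: (C, c3) with payoffs (9, 6).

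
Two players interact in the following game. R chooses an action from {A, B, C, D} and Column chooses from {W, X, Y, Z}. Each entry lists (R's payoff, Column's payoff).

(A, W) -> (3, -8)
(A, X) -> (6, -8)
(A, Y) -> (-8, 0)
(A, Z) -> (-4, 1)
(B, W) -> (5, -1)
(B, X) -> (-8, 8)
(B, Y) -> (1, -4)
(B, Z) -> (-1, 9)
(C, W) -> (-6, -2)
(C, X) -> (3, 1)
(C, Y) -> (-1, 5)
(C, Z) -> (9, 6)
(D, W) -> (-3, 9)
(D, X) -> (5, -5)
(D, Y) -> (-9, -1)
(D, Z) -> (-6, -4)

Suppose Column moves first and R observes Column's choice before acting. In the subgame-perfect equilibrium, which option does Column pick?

Z

Work backward from R's decision.
- W: BR = B, leader payoff -1.
- X: BR = A, leader payoff -8.
- Y: BR = B, leader payoff -4.
- Z: BR = C, leader payoff 6.
Maximizing over -1, -8, -4, 6, Column chooses Z. Subgame-perfect outcome: (C, Z) with payoffs (9, 6).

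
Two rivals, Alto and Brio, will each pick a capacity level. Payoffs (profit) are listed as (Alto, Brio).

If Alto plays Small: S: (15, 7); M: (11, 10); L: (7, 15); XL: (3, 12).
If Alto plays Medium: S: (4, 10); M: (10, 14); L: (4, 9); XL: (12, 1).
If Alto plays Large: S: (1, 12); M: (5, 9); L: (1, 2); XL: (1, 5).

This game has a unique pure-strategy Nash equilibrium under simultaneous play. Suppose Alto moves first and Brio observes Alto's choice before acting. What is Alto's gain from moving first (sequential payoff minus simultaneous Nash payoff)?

3

Backward induction with Alto moving first.
- Small → Brio plays L (best of 7, 10, 15, 12); Alto gets 7.
- Medium → Brio plays M (best of 10, 14, 9, 1); Alto gets 10.
- Large → Brio plays S (best of 12, 9, 2, 5); Alto gets 1.
Among 7, 10, 1, the best is 10 at Medium. Subgame-perfect outcome: (Medium, M) with payoffs (10, 14).
Under simultaneous play:
Alto's best replies: S→Small; M→Small; L→Small; XL→Medium.
Brio's best replies: Small→L; Medium→M; Large→S.
The unique mutual best reply is (Small, L), giving (7, 15).
Alto's commitment gain: 10 − 7 = 3.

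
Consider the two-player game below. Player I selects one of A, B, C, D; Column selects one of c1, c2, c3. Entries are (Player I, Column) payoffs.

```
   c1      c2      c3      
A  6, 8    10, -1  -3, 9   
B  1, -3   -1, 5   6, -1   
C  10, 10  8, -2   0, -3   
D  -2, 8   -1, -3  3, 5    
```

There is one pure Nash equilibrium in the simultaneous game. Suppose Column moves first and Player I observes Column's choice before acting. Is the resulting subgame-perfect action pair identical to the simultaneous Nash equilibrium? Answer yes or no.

Solve by backward induction (Column leads).
- c1: Player I compares 6, 1, 10, -2 and picks C; Column would get 10.
- c2: Player I compares 10, -1, 8, -1 and picks A; Column would get -1.
- c3: Player I compares -3, 6, 0, 3 and picks B; Column would get -1.
Among 10, -1, -1, the best is 10 at c1. Subgame-perfect outcome: (C, c1) with payoffs (10, 10).
Now find the simultaneous Nash equilibrium.
Player I's best replies: c1→C; c2→A; c3→B.
Column's best replies: A→c3; B→c2; C→c1; D→c1.
The unique mutual best reply is (C, c1), giving (10, 10).
Sequential outcome (C, c1) coincides with the Nash profile (C, c1).

yes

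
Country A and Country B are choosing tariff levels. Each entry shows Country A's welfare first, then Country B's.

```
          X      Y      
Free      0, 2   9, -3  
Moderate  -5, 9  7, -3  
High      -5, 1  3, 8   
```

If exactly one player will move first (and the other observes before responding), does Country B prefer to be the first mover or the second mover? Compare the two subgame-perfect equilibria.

If Country A leads: Country B's best replies are Free→X, Moderate→X, High→Y; Country A's induced payoffs 0, -5, 3; outcome (High, Y), payoffs (3, 8).
If Country B leads: Country A's best replies are X→Free, Y→Free; Country B's induced payoffs 2, -3; outcome (Free, X), payoffs (0, 2).
Country B gets 2 moving first and 8 moving second, so Country B prefers to move second.

second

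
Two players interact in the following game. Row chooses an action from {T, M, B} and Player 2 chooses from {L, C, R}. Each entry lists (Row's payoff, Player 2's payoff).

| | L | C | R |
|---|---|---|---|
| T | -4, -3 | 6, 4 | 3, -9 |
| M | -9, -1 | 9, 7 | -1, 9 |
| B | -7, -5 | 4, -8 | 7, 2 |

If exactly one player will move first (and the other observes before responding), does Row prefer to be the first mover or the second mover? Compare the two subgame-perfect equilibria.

If Row leads: Player 2's best replies are T→C, M→R, B→R; Row's induced payoffs 6, -1, 7; outcome (B, R), payoffs (7, 2).
If Player 2 leads: Row's best replies are L→T, C→M, R→B; Player 2's induced payoffs -3, 7, 2; outcome (M, C), payoffs (9, 7).
Row gets 7 moving first and 9 moving second, so Row prefers to move second.

second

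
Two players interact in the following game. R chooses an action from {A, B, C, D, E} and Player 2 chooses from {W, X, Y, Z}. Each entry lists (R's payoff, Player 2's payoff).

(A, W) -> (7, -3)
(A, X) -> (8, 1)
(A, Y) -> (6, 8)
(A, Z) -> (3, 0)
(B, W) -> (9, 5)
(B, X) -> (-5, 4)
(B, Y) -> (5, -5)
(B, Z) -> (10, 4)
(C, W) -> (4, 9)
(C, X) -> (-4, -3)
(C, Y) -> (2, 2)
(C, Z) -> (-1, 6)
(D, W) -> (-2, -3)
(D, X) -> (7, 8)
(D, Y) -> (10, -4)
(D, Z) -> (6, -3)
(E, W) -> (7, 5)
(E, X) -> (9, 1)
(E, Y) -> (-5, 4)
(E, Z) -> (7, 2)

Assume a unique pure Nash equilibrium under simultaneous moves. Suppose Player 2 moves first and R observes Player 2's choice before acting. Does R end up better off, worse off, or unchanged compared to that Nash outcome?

R best-responds to each possible Player 2 move:
- W → R plays B (best of 7, 9, 4, -2, 7); Player 2 gets 5.
- X → R plays E (best of 8, -5, -4, 7, 9); Player 2 gets 1.
- Y → R plays D (best of 6, 5, 2, 10, -5); Player 2 gets -4.
- Z → R plays B (best of 3, 10, -1, 6, 7); Player 2 gets 4.
Maximizing over 5, 1, -4, 4, Player 2 chooses W. Subgame-perfect outcome: (B, W) with payoffs (9, 5).
Under simultaneous play:
R's best replies: W→B; X→E; Y→D; Z→B.
Player 2's best replies: A→Y; B→W; C→W; D→X; E→W.
The unique mutual best reply is (B, W), giving (9, 5).
R earns 9 sequentially versus 9 at the Nash outcome: unchanged.

unchanged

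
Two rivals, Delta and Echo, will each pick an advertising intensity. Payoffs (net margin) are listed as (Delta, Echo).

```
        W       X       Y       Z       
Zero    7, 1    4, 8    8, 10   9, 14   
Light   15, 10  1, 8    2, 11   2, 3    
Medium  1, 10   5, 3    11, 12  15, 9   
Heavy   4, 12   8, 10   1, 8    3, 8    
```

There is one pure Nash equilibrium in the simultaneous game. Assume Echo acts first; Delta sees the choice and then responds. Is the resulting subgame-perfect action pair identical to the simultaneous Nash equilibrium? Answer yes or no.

Work backward from Delta's decision.
- W: BR = Light, leader payoff 10.
- X: BR = Heavy, leader payoff 10.
- Y: BR = Medium, leader payoff 12.
- Z: BR = Medium, leader payoff 9.
Among 10, 10, 12, 9, the best is 12 at Y. Subgame-perfect outcome: (Medium, Y) with payoffs (11, 12).
Under simultaneous play:
Delta's best replies: W→Light; X→Heavy; Y→Medium; Z→Medium.
Echo's best replies: Zero→Z; Light→Y; Medium→Y; Heavy→W.
The unique mutual best reply is (Medium, Y), giving (11, 12).
Sequential outcome (Medium, Y) coincides with the Nash profile (Medium, Y).

yes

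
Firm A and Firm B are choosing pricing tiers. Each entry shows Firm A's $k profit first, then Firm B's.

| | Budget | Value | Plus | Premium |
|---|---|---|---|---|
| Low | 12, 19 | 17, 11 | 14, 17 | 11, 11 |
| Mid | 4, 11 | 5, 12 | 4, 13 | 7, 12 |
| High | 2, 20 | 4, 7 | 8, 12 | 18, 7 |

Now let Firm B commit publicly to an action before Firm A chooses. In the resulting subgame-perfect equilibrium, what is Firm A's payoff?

Firm A best-responds to each possible Firm B move:
- Budget: BR = Low, leader payoff 19.
- Value: BR = Low, leader payoff 11.
- Plus: BR = Low, leader payoff 17.
- Premium: BR = High, leader payoff 7.
Firm B's induced payoffs are 19, 11, 17, 7, so Firm B commits to Budget. Subgame-perfect outcome: (Low, Budget) with payoffs (12, 19).

12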